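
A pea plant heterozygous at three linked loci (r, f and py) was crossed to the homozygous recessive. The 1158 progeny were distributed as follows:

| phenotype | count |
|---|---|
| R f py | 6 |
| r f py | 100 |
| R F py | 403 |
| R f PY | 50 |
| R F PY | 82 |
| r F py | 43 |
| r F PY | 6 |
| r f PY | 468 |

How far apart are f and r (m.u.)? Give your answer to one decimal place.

9.1 m.u.

The two most frequent reciprocal classes, R F py and r f PY, are the parental types, so the F1 was R F py / r f PY.
The two rarest classes, R f py and r F PY, are the double crossovers. Comparing them with the parentals, only the f allele has switched, so f is the middle locus and the order is r – f – py.
Crossovers in the r–f interval produce the single-crossover classes r F py and R f PY (43 + 50 = 93) plus the double crossovers (12).
RF(r–f) = (93 + 12) / 1158 = 105/1158 = 0.0907 → 9.1 m.u.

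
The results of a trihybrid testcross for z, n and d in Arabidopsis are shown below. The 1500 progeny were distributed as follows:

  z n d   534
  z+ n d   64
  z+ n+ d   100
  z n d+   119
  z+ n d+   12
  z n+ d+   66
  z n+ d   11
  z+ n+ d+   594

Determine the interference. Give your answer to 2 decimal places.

The two most frequent reciprocal classes, z n d and z+ n+ d+, are the parental types, so the F1 was z n d / z+ n+ d+.
The two rarest classes, z n+ d and z+ n d+, are the double crossovers. Comparing them with the parentals, only the n allele has switched, so n is the middle locus and the order is z – n – d.
z–n: (130 + 23)/1500 = 0.1020; n–d: (219 + 23)/1500 = 0.1613.
Expected DCO frequency = 0.1020 × 0.1613 ≈ 0.01645; observed = 23/1500 ≈ 0.01533.
Coefficient of coincidence = 0.01533/0.01645 ≈ 0.93; interference = 1 − 0.93 = 0.07.

0.07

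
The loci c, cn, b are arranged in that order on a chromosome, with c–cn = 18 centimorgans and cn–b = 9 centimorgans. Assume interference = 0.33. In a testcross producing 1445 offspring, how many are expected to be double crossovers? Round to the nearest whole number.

16

Map distances give recombination frequencies of 0.180 and 0.090 for the two intervals.
With interference 0.33 (so coincidence = 0.67), expected double-crossover frequency = 0.180 × 0.090 × 0.67 = 0.01085.
Expected number = 0.01085 × 1445 = 15.68 ≈ 16.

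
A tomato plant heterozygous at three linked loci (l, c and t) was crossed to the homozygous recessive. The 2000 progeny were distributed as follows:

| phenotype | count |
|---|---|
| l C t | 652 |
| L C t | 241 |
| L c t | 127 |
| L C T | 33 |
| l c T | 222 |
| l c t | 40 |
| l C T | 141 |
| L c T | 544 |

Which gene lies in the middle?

The two most frequent reciprocal classes, L c T and l C t, are the parental types, so the F1 was L c T / l C t.
The two rarest classes, L C T and l c t, are the double crossovers. Comparing them with the parentals, only the c allele has switched, so c is the middle locus and the order is t – c – l.

c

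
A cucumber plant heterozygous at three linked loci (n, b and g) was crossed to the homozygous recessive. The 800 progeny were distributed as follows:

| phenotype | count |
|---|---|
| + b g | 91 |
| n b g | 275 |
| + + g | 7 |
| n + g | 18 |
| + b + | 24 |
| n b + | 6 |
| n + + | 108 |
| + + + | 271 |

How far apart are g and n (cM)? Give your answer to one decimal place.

The two most frequent reciprocal classes, n b g and + + +, are the parental types, so the F1 was n b g / + + +.
The two rarest classes, n b + and + + g, are the double crossovers. Comparing them with the parentals, only the g allele has switched, so g is the middle locus and the order is b – g – n.
Crossovers in the g–n interval produce the single-crossover classes + b g and n + + (91 + 108 = 199) plus the double crossovers (13).
RF(g–n) = (199 + 13) / 800 = 212/800 = 0.2650 → 26.5 cM.

26.5 cM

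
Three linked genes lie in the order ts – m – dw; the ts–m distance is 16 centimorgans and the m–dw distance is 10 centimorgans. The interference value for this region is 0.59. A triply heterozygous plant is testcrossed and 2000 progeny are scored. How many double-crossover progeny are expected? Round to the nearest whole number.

13

Map distances give recombination frequencies of 0.160 and 0.100 for the two intervals.
With interference 0.59 (so coincidence = 0.41), expected double-crossover frequency = 0.160 × 0.100 × 0.41 = 0.00656.
Expected number = 0.00656 × 2000 = 13.12 ≈ 13.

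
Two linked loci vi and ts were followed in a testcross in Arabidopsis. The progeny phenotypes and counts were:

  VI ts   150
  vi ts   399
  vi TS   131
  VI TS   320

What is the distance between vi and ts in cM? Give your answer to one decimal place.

The two most frequent classes, VI TS (320) and vi ts (399), are the parental types, so the F1 was VI TS / vi ts.
The recombinant classes are VI ts and vi TS: 150 + 131 = 281.
Recombination frequency = 281/1000 = 0.2810 ≈ 28.1%, i.e. 28.1 cM.

28.1 cM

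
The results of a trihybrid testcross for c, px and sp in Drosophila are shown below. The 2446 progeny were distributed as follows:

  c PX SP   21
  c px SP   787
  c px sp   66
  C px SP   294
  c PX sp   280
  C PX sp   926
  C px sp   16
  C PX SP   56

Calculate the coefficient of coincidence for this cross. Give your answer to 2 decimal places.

0.93

The two most frequent reciprocal classes, c px SP and C PX sp, are the parental types, so the F1 was c px SP / C PX sp.
The two rarest classes, c PX SP and C px sp, are the double crossovers. Comparing them with the parentals, only the px allele has switched, so px is the middle locus and the order is sp – px – c.
sp–px: (122 + 37)/2446 = 0.0650; px–c: (574 + 37)/2446 = 0.2498.
Expected DCO frequency = 0.0650 × 0.2498 ≈ 0.01624; observed = 37/2446 ≈ 0.01513.
Coefficient of coincidence = 0.01513/0.01624 ≈ 0.93.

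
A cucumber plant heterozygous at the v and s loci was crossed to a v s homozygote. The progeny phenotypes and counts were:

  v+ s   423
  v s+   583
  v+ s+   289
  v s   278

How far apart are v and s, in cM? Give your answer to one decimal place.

The two most frequent classes, v+ s (423) and v s+ (583), are the parental types, so the F1 was v+ s / v s+.
The recombinant classes are v+ s+ and v s: 289 + 278 = 567.
Recombination frequency = 567/1573 = 0.3605 ≈ 36.0%, i.e. 36.0 cM.

36.0 cM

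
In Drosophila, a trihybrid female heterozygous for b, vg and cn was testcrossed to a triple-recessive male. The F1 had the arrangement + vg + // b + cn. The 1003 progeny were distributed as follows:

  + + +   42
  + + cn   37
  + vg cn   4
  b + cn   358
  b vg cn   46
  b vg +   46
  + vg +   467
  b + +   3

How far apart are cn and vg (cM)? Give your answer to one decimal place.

The two rarest classes, + vg cn and b + +, are the double crossovers. Comparing them with the parentals, only the cn allele has switched, so cn is the middle locus and the order is vg – cn – b.
Crossovers in the vg–cn interval produce the single-crossover classes + + + and b vg cn (42 + 46 = 88) plus the double crossovers (7).
RF(vg–cn) = (88 + 7) / 1003 = 95/1003 = 0.0947 → 9.5 cM.

9.5 cM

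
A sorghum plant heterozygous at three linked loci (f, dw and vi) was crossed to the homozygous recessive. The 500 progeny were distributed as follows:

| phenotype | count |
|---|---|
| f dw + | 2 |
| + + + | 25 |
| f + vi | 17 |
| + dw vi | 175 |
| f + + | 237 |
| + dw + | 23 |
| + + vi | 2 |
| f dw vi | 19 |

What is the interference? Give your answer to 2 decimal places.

The two most frequent reciprocal classes, + dw vi and f + +, are the parental types, so the F1 was + dw vi / f + +.
The two rarest classes, + + vi and f dw +, are the double crossovers. Comparing them with the parentals, only the dw allele has switched, so dw is the middle locus and the order is f – dw – vi.
f–dw: (44 + 4)/500 = 0.0960; dw–vi: (40 + 4)/500 = 0.0880.
Expected DCO frequency = 0.0960 × 0.0880 ≈ 0.00845; observed = 4/500 ≈ 0.00800.
Coefficient of coincidence = 0.00800/0.00845 ≈ 0.95; interference = 1 − 0.95 = 0.05.

0.05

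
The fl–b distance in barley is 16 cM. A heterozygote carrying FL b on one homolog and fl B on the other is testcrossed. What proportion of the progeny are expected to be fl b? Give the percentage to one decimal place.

8.0%

A map distance of 16 cM corresponds to a recombination frequency of 0.160.
The F1 is FL b / fl B, so fl b is a recombinant gamete class with expected frequency r/2 = 0.160/2 = 0.0800.
That is 0.0800 = 8.0% of the progeny.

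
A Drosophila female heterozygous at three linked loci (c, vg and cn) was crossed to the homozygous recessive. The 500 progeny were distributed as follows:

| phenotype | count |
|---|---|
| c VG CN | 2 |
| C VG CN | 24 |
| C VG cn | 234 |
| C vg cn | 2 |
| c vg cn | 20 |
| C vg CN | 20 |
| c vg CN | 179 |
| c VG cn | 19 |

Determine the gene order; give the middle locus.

The two most frequent reciprocal classes, C VG cn and c vg CN, are the parental types, so the F1 was C VG cn / c vg CN.
The two rarest classes, C vg cn and c VG CN, are the double crossovers. Comparing them with the parentals, only the vg allele has switched, so vg is the middle locus and the order is cn – vg – c.

vg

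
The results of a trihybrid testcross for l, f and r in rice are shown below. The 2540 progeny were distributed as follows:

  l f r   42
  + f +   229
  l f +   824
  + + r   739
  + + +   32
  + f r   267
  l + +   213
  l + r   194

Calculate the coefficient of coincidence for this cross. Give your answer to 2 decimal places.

0.68

The two most frequent reciprocal classes, l f + and + + r, are the parental types, so the F1 was l f + / + + r.
The two rarest classes, l f r and + + +, are the double crossovers. Comparing them with the parentals, only the r allele has switched, so r is the middle locus and the order is f – r – l.
f–r: (480 + 74)/2540 = 0.2181; r–l: (423 + 74)/2540 = 0.1957.
Expected DCO frequency = 0.2181 × 0.1957 ≈ 0.04268; observed = 74/2540 ≈ 0.02913.
Coefficient of coincidence = 0.02913/0.04268 ≈ 0.68.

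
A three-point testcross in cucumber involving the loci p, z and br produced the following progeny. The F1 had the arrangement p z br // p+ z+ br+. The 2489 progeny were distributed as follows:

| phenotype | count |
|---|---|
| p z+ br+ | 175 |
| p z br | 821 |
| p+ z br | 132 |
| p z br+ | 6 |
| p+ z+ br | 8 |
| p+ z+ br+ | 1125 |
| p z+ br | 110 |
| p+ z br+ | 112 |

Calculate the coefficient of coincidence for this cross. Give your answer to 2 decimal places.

The two rarest classes, p z br+ and p+ z+ br, are the double crossovers. Comparing them with the parentals, only the br allele has switched, so br is the middle locus and the order is z – br – p.
z–br: (222 + 14)/2489 = 0.0948; br–p: (307 + 14)/2489 = 0.1290.
Expected DCO frequency = 0.0948 × 0.1290 ≈ 0.01223; observed = 14/2489 ≈ 0.00562.
Coefficient of coincidence = 0.00562/0.01223 ≈ 0.46.

0.46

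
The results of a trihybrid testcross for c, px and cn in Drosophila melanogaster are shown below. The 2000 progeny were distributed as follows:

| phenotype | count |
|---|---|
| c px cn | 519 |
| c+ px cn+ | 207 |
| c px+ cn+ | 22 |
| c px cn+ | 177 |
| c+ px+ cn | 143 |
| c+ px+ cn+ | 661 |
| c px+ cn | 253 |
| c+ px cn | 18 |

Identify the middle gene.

The two most frequent reciprocal classes, c px cn and c+ px+ cn+, are the parental types, so the F1 was c px cn / c+ px+ cn+.
The two rarest classes, c+ px cn and c px+ cn+, are the double crossovers. Comparing them with the parentals, only the c allele has switched, so c is the middle locus and the order is cn – c – px.

c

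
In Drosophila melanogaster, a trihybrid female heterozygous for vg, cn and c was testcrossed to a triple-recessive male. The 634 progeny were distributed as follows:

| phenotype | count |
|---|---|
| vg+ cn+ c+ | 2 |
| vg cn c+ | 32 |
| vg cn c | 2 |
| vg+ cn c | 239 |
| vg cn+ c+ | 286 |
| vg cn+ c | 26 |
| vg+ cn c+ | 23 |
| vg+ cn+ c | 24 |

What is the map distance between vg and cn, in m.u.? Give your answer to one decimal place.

The two most frequent reciprocal classes, vg cn+ c+ and vg+ cn c, are the parental types, so the F1 was vg cn+ c+ / vg+ cn c.
The two rarest classes, vg+ cn+ c+ and vg cn c, are the double crossovers. Comparing them with the parentals, only the vg allele has switched, so vg is the middle locus and the order is c – vg – cn.
Crossovers in the vg–cn interval produce the single-crossover classes vg cn c+ and vg+ cn+ c (32 + 24 = 56) plus the double crossovers (4).
RF(vg–cn) = (56 + 4) / 634 = 60/634 = 0.0946 → 9.5 m.u.

9.5 m.u.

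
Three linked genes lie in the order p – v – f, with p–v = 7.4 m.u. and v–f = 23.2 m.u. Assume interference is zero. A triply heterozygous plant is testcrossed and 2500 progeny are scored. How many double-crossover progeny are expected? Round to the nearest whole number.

Map distances give recombination frequencies of 0.074 and 0.232 for the two intervals.
With no interference, expected double-crossover frequency = 0.074 × 0.232 = 0.01717.
Expected number = 0.01717 × 2500 = 42.92 ≈ 43.

43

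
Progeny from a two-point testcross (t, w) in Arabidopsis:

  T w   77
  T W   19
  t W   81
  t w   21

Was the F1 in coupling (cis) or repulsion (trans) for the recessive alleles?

The two most frequent classes are T w (77) and t W (81); these are the parental (non-recombinant) types.
So the F1 carried T w on one chromosome and t W on the other — the recessive alleles are on opposite chromosomes (trans / repulsion).

trans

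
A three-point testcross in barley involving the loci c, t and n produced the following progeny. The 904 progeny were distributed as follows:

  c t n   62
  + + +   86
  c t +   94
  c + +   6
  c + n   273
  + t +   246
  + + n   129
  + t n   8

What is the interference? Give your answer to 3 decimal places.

The two most frequent reciprocal classes, c + n and + t +, are the parental types, so the F1 was c + n / + t +.
The two rarest classes, c + + and + t n, are the double crossovers. Comparing them with the parentals, only the n allele has switched, so n is the middle locus and the order is t – n – c.
t–n: (148 + 14)/904 = 0.1792; n–c: (223 + 14)/904 = 0.2622.
Expected DCO frequency = 0.1792 × 0.2622 ≈ 0.04699; observed = 14/904 ≈ 0.01549.
Coefficient of coincidence = 0.01549/0.04699 ≈ 0.330; interference = 1 − 0.330 = 0.670.

0.670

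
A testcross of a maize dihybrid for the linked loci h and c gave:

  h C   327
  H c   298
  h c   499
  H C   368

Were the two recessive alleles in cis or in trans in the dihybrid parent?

cis

The two most frequent classes are H C (368) and h c (499); these are the parental (non-recombinant) types.
So the F1 carried H C on one chromosome and h c on the other — the recessive alleles are on the same chromosome (cis / coupling).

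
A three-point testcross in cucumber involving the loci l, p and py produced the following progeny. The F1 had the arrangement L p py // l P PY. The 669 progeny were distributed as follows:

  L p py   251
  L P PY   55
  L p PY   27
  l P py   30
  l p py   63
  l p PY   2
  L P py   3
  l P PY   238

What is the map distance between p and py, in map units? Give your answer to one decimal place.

The two rarest classes, L P py and l p PY, are the double crossovers. Comparing them with the parentals, only the p allele has switched, so p is the middle locus and the order is py – p – l.
Crossovers in the py–p interval produce the single-crossover classes L p PY and l P py (27 + 30 = 57) plus the double crossovers (5).
RF(py–p) = (57 + 5) / 669 = 62/669 = 0.0927 → 9.3 map units.

9.3 map units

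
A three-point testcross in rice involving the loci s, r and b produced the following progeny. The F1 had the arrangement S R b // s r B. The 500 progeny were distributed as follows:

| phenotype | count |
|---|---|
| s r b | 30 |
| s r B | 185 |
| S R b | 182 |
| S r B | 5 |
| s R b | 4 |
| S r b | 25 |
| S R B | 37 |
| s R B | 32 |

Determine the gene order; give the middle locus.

s

The two rarest classes, s R b and S r B, are the double crossovers. Comparing them with the parentals, only the s allele has switched, so s is the middle locus and the order is b – s – r.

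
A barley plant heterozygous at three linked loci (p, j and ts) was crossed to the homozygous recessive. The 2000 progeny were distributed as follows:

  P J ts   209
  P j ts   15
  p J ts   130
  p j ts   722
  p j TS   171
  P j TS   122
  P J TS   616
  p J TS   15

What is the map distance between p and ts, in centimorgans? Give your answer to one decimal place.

20.5 centimorgans

The two most frequent reciprocal classes, P J TS and p j ts, are the parental types, so the F1 was P J TS / p j ts.
The two rarest classes, p J TS and P j ts, are the double crossovers. Comparing them with the parentals, only the p allele has switched, so p is the middle locus and the order is ts – p – j.
Crossovers in the ts–p interval produce the single-crossover classes P J ts and p j TS (209 + 171 = 380) plus the double crossovers (30).
RF(ts–p) = (380 + 30) / 2000 = 410/2000 = 0.2050 → 20.5 centimorgans.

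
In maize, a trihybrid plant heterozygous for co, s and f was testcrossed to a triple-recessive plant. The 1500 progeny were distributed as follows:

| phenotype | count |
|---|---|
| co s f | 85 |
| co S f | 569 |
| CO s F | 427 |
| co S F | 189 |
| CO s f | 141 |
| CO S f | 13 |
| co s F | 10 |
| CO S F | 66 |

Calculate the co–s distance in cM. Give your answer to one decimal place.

11.6 cM

The two most frequent reciprocal classes, co S f and CO s F, are the parental types, so the F1 was co S f / CO s F.
The two rarest classes, CO S f and co s F, are the double crossovers. Comparing them with the parentals, only the co allele has switched, so co is the middle locus and the order is f – co – s.
Crossovers in the co–s interval produce the single-crossover classes co s f and CO S F (85 + 66 = 151) plus the double crossovers (23).
RF(co–s) = (151 + 23) / 1500 = 174/1500 = 0.1160 → 11.6 cM.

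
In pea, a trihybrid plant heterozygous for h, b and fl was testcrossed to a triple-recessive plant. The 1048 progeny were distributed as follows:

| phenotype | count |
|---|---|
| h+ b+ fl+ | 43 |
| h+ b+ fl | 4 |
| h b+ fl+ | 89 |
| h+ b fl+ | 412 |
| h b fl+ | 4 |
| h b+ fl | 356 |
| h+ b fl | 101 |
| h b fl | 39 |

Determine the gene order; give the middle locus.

The two most frequent reciprocal classes, h+ b fl+ and h b+ fl, are the parental types, so the F1 was h+ b fl+ / h b+ fl.
The two rarest classes, h b fl+ and h+ b+ fl, are the double crossovers. Comparing them with the parentals, only the h allele has switched, so h is the middle locus and the order is fl – h – b.

h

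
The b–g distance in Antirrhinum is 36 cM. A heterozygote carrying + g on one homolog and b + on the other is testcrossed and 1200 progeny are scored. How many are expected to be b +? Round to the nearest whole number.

384

A map distance of 36 cM corresponds to a recombination frequency of 0.360.
The F1 is + g / b +, so b + is a parental gamete class with expected frequency (1 − r)/2 = 0.640/2 = 0.3200.
Expected number = 0.3200 × 1200 = 384.00 ≈ 384.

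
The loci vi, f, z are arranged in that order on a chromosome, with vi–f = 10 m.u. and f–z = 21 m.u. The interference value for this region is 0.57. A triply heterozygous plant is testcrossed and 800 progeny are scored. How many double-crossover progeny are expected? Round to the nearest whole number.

Map distances give recombination frequencies of 0.100 and 0.210 for the two intervals.
With interference 0.57 (so coincidence = 0.43), expected double-crossover frequency = 0.100 × 0.210 × 0.43 = 0.00903.
Expected number = 0.00903 × 800 = 7.22 ≈ 7.

7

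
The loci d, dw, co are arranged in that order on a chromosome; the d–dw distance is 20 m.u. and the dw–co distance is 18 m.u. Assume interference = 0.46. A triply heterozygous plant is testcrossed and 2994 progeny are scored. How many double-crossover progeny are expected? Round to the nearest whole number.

Map distances give recombination frequencies of 0.200 and 0.180 for the two intervals.
With interference 0.46 (so coincidence = 0.54), expected double-crossover frequency = 0.200 × 0.180 × 0.54 = 0.01944.
Expected number = 0.01944 × 2994 = 58.20 ≈ 58.

58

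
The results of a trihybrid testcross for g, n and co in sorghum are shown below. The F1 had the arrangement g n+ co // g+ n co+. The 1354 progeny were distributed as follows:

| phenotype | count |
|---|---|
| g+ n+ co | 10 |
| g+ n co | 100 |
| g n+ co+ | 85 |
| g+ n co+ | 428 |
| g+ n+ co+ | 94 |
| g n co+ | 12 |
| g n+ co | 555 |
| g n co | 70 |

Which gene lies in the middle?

g

The two rarest classes, g+ n+ co and g n co+, are the double crossovers. Comparing them with the parentals, only the g allele has switched, so g is the middle locus and the order is co – g – n.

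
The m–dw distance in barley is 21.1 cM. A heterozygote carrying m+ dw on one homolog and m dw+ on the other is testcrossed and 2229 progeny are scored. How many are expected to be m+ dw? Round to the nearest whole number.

879

A map distance of 21.1 cM corresponds to a recombination frequency of 0.211.
The F1 is m+ dw / m dw+, so m+ dw is a parental gamete class with expected frequency (1 − r)/2 = 0.789/2 = 0.3945.
Expected number = 0.3945 × 2229 = 879.34 ≈ 879.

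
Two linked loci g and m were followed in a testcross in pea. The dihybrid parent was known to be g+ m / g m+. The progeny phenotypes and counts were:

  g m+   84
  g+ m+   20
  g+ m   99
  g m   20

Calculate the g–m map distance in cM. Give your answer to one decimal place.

The recombinant classes are g+ m+ and g m: 20 + 20 = 40.
Recombination frequency = 40/223 = 0.1794 ≈ 17.9%, i.e. 17.9 cM.

17.9 cM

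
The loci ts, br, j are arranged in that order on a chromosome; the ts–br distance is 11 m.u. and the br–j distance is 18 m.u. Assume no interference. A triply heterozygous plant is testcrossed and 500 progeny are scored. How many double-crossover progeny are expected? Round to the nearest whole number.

10

Map distances give recombination frequencies of 0.110 and 0.180 for the two intervals.
With no interference, expected double-crossover frequency = 0.110 × 0.180 = 0.01980.
Expected number = 0.01980 × 500 = 9.90 ≈ 10.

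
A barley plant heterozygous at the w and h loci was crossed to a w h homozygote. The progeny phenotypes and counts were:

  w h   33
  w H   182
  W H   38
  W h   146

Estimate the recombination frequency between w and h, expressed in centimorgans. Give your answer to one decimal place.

The two most frequent classes, W h (146) and w H (182), are the parental types, so the F1 was W h / w H.
The recombinant classes are W H and w h: 38 + 33 = 71.
Recombination frequency = 71/399 = 0.1779 ≈ 17.8%, i.e. 17.8 centimorgans.

17.8 centimorgans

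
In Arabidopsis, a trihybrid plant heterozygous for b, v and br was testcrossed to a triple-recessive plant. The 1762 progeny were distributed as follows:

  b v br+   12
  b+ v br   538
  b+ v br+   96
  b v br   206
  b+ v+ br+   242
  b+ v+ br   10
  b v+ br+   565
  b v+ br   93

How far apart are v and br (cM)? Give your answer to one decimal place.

12.0 cM

The two most frequent reciprocal classes, b v+ br+ and b+ v br, are the parental types, so the F1 was b v+ br+ / b+ v br.
The two rarest classes, b v br+ and b+ v+ br, are the double crossovers. Comparing them with the parentals, only the v allele has switched, so v is the middle locus and the order is b – v – br.
Crossovers in the v–br interval produce the single-crossover classes b v+ br and b+ v br+ (93 + 96 = 189) plus the double crossovers (22).
RF(v–br) = (189 + 22) / 1762 = 211/1762 = 0.1198 → 12.0 cM.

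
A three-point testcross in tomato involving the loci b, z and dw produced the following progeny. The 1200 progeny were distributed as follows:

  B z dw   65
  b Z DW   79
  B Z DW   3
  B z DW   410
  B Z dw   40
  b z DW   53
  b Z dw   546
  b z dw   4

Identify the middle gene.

z

The two most frequent reciprocal classes, b Z dw and B z DW, are the parental types, so the F1 was b Z dw / B z DW.
The two rarest classes, b z dw and B Z DW, are the double crossovers. Comparing them with the parentals, only the z allele has switched, so z is the middle locus and the order is dw – z – b.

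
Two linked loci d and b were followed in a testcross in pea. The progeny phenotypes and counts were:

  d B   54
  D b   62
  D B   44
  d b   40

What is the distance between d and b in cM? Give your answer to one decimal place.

42.0 cM

The two most frequent classes, D b (62) and d B (54), are the parental types, so the F1 was D b / d B.
The recombinant classes are D B and d b: 44 + 40 = 84.
Recombination frequency = 84/200 = 0.4200 ≈ 42.0%, i.e. 42.0 cM.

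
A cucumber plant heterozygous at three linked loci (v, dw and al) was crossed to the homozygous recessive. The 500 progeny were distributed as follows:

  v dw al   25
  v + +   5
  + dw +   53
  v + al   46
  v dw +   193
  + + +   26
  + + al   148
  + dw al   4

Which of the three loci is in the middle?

The two most frequent reciprocal classes, + + al and v dw +, are the parental types, so the F1 was + + al / v dw +.
The two rarest classes, + dw al and v + +, are the double crossovers. Comparing them with the parentals, only the dw allele has switched, so dw is the middle locus and the order is al – dw – v.

dw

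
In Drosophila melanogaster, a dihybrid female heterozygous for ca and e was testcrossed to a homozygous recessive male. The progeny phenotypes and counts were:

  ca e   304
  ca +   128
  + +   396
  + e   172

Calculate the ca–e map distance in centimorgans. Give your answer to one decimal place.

The two most frequent classes, + + (396) and ca e (304), are the parental types, so the F1 was + + / ca e.
The recombinant classes are + e and ca +: 172 + 128 = 300.
Recombination frequency = 300/1000 = 0.3000 ≈ 30.0%, i.e. 30.0 centimorgans.

30.0 centimorgans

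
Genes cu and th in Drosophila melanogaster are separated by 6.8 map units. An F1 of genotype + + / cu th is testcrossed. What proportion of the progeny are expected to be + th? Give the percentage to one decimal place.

3.4%

A map distance of 6.8 map units corresponds to a recombination frequency of 0.068.
The F1 is + + / cu th, so + th is a recombinant gamete class with expected frequency r/2 = 0.068/2 = 0.0340.
That is 0.0340 = 3.4% of the progeny.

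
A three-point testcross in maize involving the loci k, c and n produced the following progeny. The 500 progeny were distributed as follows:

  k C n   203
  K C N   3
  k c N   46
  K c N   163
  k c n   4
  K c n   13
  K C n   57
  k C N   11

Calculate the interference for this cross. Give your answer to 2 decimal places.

-0.03

The two most frequent reciprocal classes, k C n and K c N, are the parental types, so the F1 was k C n / K c N.
The two rarest classes, k c n and K C N, are the double crossovers. Comparing them with the parentals, only the c allele has switched, so c is the middle locus and the order is n – c – k.
n–c: (24 + 7)/500 = 0.0620; c–k: (103 + 7)/500 = 0.2200.
Expected DCO frequency = 0.0620 × 0.2200 ≈ 0.01364; observed = 7/500 ≈ 0.01400.
Coefficient of coincidence = 0.01400/0.01364 ≈ 1.03; interference = 1 − 1.03 = -0.03.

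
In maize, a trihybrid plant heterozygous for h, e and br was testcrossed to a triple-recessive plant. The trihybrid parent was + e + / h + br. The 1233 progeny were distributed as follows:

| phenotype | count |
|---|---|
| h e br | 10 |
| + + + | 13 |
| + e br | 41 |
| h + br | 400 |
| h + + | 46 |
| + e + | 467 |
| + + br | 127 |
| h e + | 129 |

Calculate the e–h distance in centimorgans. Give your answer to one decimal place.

22.6 centimorgans

The two rarest classes, + + + and h e br, are the double crossovers. Comparing them with the parentals, only the e allele has switched, so e is the middle locus and the order is br – e – h.
Crossovers in the e–h interval produce the single-crossover classes h e + and + + br (129 + 127 = 256) plus the double crossovers (23).
RF(e–h) = (256 + 23) / 1233 = 279/1233 = 0.2263 → 22.6 centimorgans.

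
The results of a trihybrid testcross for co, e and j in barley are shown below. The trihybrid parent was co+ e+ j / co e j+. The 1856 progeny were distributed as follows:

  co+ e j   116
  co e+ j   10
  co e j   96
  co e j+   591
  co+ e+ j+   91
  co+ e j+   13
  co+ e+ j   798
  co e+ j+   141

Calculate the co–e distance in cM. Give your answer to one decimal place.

The two rarest classes, co e+ j and co+ e j+, are the double crossovers. Comparing them with the parentals, only the co allele has switched, so co is the middle locus and the order is e – co – j.
Crossovers in the e–co interval produce the single-crossover classes co+ e j and co e+ j+ (116 + 141 = 257) plus the double crossovers (23).
RF(e–co) = (257 + 23) / 1856 = 280/1856 = 0.1509 → 15.1 cM.

15.1 cM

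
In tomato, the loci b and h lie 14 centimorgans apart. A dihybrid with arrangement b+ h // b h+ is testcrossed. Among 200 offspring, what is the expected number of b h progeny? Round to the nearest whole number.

A map distance of 14 centimorgans corresponds to a recombination frequency of 0.140.
The F1 is b+ h / b h+, so b h is a recombinant gamete class with expected frequency r/2 = 0.140/2 = 0.0700.
Expected number = 0.0700 × 200 = 14.00 ≈ 14.

14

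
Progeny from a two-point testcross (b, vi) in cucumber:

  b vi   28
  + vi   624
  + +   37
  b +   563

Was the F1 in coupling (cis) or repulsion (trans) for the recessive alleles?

trans

The two most frequent classes are + vi (624) and b + (563); these are the parental (non-recombinant) types.
So the F1 carried + vi on one chromosome and b + on the other — the recessive alleles are on opposite chromosomes (trans / repulsion).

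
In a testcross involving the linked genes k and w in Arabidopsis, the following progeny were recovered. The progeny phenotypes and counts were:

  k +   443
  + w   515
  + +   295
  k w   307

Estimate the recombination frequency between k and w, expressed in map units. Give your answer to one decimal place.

38.6 map units

The two most frequent classes, + w (515) and k + (443), are the parental types, so the F1 was + w / k +.
The recombinant classes are + + and k w: 295 + 307 = 602.
Recombination frequency = 602/1560 = 0.3859 ≈ 38.6%, i.e. 38.6 map units.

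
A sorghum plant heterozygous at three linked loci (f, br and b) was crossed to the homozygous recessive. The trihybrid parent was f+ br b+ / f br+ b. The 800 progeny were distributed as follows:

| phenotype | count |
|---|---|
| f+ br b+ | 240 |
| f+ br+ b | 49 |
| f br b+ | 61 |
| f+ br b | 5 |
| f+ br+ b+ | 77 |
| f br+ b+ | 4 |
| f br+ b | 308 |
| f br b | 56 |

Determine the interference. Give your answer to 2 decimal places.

0.57

The two rarest classes, f+ br b and f br+ b+, are the double crossovers. Comparing them with the parentals, only the b allele has switched, so b is the middle locus and the order is br – b – f.
br–b: (133 + 9)/800 = 0.1775; b–f: (110 + 9)/800 = 0.1487.
Expected DCO frequency = 0.1775 × 0.1487 ≈ 0.02639; observed = 9/800 ≈ 0.01125.
Coefficient of coincidence = 0.01125/0.02639 ≈ 0.43; interference = 1 − 0.43 = 0.57.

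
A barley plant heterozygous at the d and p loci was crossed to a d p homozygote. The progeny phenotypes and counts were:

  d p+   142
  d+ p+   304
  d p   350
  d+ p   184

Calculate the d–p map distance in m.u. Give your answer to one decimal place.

33.3 m.u.

The two most frequent classes, d+ p+ (304) and d p (350), are the parental types, so the F1 was d+ p+ / d p.
The recombinant classes are d+ p and d p+: 184 + 142 = 326.
Recombination frequency = 326/980 = 0.3327 ≈ 33.3%, i.e. 33.3 m.u.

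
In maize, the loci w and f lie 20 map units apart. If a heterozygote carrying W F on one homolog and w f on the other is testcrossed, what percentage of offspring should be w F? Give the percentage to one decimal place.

A map distance of 20 map units corresponds to a recombination frequency of 0.200.
The F1 is W F / w f, so w F is a recombinant gamete class with expected frequency r/2 = 0.200/2 = 0.1000.
That is 0.1000 = 10.0% of the progeny.

10.0%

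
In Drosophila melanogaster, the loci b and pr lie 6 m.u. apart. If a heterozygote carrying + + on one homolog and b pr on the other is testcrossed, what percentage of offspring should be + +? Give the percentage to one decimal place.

A map distance of 6 m.u. corresponds to a recombination frequency of 0.060.
The F1 is + + / b pr, so + + is a parental gamete class with expected frequency (1 − r)/2 = 0.940/2 = 0.4700.
That is 0.4700 = 47.0% of the progeny.

47.0%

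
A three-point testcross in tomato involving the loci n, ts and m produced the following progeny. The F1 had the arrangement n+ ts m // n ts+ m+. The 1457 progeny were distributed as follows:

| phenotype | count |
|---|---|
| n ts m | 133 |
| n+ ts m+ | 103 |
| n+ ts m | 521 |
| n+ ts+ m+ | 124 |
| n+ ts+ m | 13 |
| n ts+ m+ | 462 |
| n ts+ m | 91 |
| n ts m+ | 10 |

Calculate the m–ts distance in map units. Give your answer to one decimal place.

The two rarest classes, n+ ts+ m and n ts m+, are the double crossovers. Comparing them with the parentals, only the ts allele has switched, so ts is the middle locus and the order is n – ts – m.
Crossovers in the ts–m interval produce the single-crossover classes n+ ts m+ and n ts+ m (103 + 91 = 194) plus the double crossovers (23).
RF(ts–m) = (194 + 23) / 1457 = 217/1457 = 0.1489 → 14.9 map units.

14.9 map units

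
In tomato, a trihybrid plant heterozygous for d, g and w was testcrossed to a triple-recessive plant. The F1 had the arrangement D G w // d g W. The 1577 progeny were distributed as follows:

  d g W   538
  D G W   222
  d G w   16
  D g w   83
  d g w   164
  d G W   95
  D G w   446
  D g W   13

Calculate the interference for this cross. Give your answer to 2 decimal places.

0.47

The two rarest classes, d G w and D g W, are the double crossovers. Comparing them with the parentals, only the d allele has switched, so d is the middle locus and the order is g – d – w.
g–d: (178 + 29)/1577 = 0.1313; d–w: (386 + 29)/1577 = 0.2632.
Expected DCO frequency = 0.1313 × 0.2632 ≈ 0.03456; observed = 29/1577 ≈ 0.01839.
Coefficient of coincidence = 0.01839/0.03456 ≈ 0.53; interference = 1 − 0.53 = 0.47.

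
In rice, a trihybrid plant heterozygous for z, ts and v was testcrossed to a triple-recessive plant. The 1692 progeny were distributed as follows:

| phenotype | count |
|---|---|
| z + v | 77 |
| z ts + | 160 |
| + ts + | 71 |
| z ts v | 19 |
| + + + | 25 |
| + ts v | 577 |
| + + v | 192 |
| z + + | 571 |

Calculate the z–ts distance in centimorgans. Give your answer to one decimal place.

The two most frequent reciprocal classes, z + + and + ts v, are the parental types, so the F1 was z + + / + ts v.
The two rarest classes, + + + and z ts v, are the double crossovers. Comparing them with the parentals, only the z allele has switched, so z is the middle locus and the order is ts – z – v.
Crossovers in the ts–z interval produce the single-crossover classes z ts + and + + v (160 + 192 = 352) plus the double crossovers (44).
RF(ts–z) = (352 + 44) / 1692 = 396/1692 = 0.2340 → 23.4 centimorgans.

23.4 centimorgans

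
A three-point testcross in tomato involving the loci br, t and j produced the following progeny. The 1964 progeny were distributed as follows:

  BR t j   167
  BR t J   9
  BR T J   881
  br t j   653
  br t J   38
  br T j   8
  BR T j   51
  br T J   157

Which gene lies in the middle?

t

The two most frequent reciprocal classes, br t j and BR T J, are the parental types, so the F1 was br t j / BR T J.
The two rarest classes, br T j and BR t J, are the double crossovers. Comparing them with the parentals, only the t allele has switched, so t is the middle locus and the order is br – t – j.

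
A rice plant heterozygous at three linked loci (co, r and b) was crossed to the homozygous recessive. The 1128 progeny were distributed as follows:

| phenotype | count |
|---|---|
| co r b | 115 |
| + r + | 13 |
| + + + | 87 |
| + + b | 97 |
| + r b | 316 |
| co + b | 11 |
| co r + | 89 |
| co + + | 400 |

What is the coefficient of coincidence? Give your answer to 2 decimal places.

The two most frequent reciprocal classes, co + + and + r b, are the parental types, so the F1 was co + + / + r b.
The two rarest classes, co + b and + r +, are the double crossovers. Comparing them with the parentals, only the b allele has switched, so b is the middle locus and the order is r – b – co.
r–b: (186 + 24)/1128 = 0.1862; b–co: (202 + 24)/1128 = 0.2004.
Expected DCO frequency = 0.1862 × 0.2004 ≈ 0.03731; observed = 24/1128 ≈ 0.02128.
Coefficient of coincidence = 0.02128/0.03731 ≈ 0.57.

0.57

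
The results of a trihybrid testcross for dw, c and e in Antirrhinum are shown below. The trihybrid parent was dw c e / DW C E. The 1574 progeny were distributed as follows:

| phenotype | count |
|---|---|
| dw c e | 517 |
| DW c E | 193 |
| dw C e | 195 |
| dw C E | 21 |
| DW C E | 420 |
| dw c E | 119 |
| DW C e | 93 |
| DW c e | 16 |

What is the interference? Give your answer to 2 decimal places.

The two rarest classes, DW c e and dw C E, are the double crossovers. Comparing them with the parentals, only the dw allele has switched, so dw is the middle locus and the order is c – dw – e.
c–dw: (388 + 37)/1574 = 0.2700; dw–e: (212 + 37)/1574 = 0.1582.
Expected DCO frequency = 0.2700 × 0.1582 ≈ 0.04271; observed = 37/1574 ≈ 0.02351.
Coefficient of coincidence = 0.02351/0.04271 ≈ 0.55; interference = 1 − 0.55 = 0.45.

0.45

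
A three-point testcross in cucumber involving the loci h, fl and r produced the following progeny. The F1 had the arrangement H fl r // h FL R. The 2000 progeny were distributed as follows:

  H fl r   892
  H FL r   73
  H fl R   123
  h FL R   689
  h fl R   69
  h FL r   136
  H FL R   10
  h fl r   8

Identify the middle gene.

h

The two rarest classes, h fl r and H FL R, are the double crossovers. Comparing them with the parentals, only the h allele has switched, so h is the middle locus and the order is r – h – fl.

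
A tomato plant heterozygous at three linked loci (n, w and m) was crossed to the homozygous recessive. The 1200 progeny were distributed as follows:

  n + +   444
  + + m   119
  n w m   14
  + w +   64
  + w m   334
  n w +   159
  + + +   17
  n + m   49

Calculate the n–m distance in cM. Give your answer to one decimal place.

12.0 cM

The two most frequent reciprocal classes, + w m and n + +, are the parental types, so the F1 was + w m / n + +.
The two rarest classes, n w m and + + +, are the double crossovers. Comparing them with the parentals, only the n allele has switched, so n is the middle locus and the order is w – n – m.
Crossovers in the n–m interval produce the single-crossover classes + w + and n + m (64 + 49 = 113) plus the double crossovers (31).
RF(n–m) = (113 + 31) / 1200 = 144/1200 = 0.1200 → 12.0 cM.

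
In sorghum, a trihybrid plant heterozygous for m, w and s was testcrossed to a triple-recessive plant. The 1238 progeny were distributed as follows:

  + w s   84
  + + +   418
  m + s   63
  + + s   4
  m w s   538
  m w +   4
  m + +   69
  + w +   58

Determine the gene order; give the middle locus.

The two most frequent reciprocal classes, + + + and m w s, are the parental types, so the F1 was + + + / m w s.
The two rarest classes, + + s and m w +, are the double crossovers. Comparing them with the parentals, only the s allele has switched, so s is the middle locus and the order is w – s – m.

s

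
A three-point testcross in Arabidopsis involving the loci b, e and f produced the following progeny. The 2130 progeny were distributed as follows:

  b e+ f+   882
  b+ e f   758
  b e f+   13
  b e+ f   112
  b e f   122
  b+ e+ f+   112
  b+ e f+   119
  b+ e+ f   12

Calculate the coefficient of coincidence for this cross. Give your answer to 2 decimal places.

The two most frequent reciprocal classes, b+ e f and b e+ f+, are the parental types, so the F1 was b+ e f / b e+ f+.
The two rarest classes, b+ e+ f and b e f+, are the double crossovers. Comparing them with the parentals, only the e allele has switched, so e is the middle locus and the order is b – e – f.
b–e: (234 + 25)/2130 = 0.1216; e–f: (231 + 25)/2130 = 0.1202.
Expected DCO frequency = 0.1216 × 0.1202 ≈ 0.01462; observed = 25/2130 ≈ 0.01174.
Coefficient of coincidence = 0.01174/0.01462 ≈ 0.80.

0.80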